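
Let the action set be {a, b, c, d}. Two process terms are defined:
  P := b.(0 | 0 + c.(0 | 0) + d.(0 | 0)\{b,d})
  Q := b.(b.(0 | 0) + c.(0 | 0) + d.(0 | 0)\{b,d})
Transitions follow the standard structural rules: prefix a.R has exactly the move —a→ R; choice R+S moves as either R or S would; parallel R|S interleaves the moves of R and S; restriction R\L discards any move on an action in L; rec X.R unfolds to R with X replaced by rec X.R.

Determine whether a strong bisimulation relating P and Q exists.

LTS(P): 4 reachable states
  m0 = b.(0 | 0 + c.(0 | 0) + d.(0 | 0)\{b,d}) → =b=> m1
  m1 = 0 | 0 + c.(0 | 0) + d.(0 | 0)\{b,d} → =c=> m2, =d=> m3
  m2 = 0 | 0 → (no moves)
  m3 = (0 | 0)\{b,d} → (no moves)
LTS(Q): 4 reachable states
  n0 = b.(b.(0 | 0) + c.(0 | 0) + d.(0 | 0)\{b,d}) → =b=> n1
  n1 = b.(0 | 0) + c.(0 | 0) + d.(0 | 0)\{b,d} → =b=> n2, =c=> n2, =d=> n3
  n2 = 0 | 0 → (no moves)
  n3 = (0 | 0)\{b,d} → (no moves)
Bisimilarity quotient blocks:
  B0 = {m0}
  B1 = {m1}
  B2 = {m2, m3, n2, n3}
  B3 = {n0}
  B4 = {n1}
m0 ∈ B0, n0 ∈ B3 → different blocks

not bisimilar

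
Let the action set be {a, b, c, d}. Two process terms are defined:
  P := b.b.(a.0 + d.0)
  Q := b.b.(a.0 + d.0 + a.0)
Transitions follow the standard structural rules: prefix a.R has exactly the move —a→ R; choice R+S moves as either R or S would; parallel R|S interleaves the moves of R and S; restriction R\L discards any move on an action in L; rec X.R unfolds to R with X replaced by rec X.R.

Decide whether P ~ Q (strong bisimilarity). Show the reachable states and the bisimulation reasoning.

P ~ Q

P's transition system — 4 states:
  s0 = b.b.(a.0 + d.0) | ··b··> s1
  s1 = b.(a.0 + d.0) | ··b··> s2
  s2 = a.0 + d.0 | ··a··> s3, ··d··> s3
  s3 = 0 | (no moves)
Q's transition system — 4 states:
  t0 = b.b.(a.0 + d.0 + a.0) | ··b··> t1
  t1 = b.(a.0 + d.0 + a.0) | ··b··> t2
  t2 = a.0 + d.0 + a.0 | ··a··> t3, ··d··> t3
  t3 = 0 | (no moves)
Partition-refinement fixed point:
  B0 = {s0, t0}
  B1 = {s1, t1}
  B2 = {s2, t2}
  B3 = {s3, t3}
s0 ∈ B0, t0 ∈ B0 → same block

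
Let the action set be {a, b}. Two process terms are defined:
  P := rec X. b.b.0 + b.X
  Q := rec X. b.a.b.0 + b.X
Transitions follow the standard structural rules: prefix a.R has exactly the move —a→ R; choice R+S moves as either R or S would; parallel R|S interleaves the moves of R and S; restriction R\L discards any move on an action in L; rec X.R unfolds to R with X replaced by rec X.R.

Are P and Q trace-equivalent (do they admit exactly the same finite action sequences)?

Reachable graph of P (3 states):
  p0 = rec X. b.b.0 + b.X ⊢ =b=> p0, =b=> p1
  p1 = b.0 ⊢ =b=> p2
  p2 = 0 ⊢ ∅
Reachable graph of Q (4 states):
  q0 = rec X. b.a.b.0 + b.X ⊢ =b=> q0, =b=> q1
  q1 = a.b.0 ⊢ =a=> q2
  q2 = b.0 ⊢ =b=> q3
  q3 = 0 ⊢ ∅
Run σ = ⟨ba⟩ on Q: start {q0}
  [1] b ⇒ {q0, q1}
  [2] a ⇒ {q2}
  Q completes σ.
Run σ = ⟨ba⟩ on P: start {p0}
  [1] b ⇒ {p0, p1}
  [2] a ⇒ ∅ (P stuck)

traces(P) ≠ traces(Q) — witness ⟨ba⟩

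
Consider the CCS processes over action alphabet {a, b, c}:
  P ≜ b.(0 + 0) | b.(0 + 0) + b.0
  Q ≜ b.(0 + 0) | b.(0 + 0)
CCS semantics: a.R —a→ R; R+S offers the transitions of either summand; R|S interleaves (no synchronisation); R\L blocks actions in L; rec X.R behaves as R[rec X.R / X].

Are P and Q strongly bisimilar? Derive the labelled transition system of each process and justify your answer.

not bisimilar

Reachable graph of P (5 states):
  m0 = b.(0 + 0) | b.(0 + 0) + b.0 → —b→ m1, —b→ m2, —b→ m3
  m1 = (0 + 0) | b.(0 + 0) → —b→ m4
  m2 = 0 → (no moves)
  m3 = b.(0 + 0) | (0 + 0) → —b→ m4
  m4 = (0 + 0) | (0 + 0) → (no moves)
Reachable graph of Q (4 states):
  n0 = b.(0 + 0) | b.(0 + 0) → —b→ n1, —b→ n2
  n1 = (0 + 0) | b.(0 + 0) → —b→ n3
  n2 = b.(0 + 0) | (0 + 0) → —b→ n3
  n3 = (0 + 0) | (0 + 0) → (no moves)
Bisimilarity quotient blocks:
  B0 = {m0}
  B1 = {m1, m3, n1, n2}
  B2 = {m2, m4, n3}
  B3 = {n0}
m0 ∈ B0, n0 ∈ B3 → different blocks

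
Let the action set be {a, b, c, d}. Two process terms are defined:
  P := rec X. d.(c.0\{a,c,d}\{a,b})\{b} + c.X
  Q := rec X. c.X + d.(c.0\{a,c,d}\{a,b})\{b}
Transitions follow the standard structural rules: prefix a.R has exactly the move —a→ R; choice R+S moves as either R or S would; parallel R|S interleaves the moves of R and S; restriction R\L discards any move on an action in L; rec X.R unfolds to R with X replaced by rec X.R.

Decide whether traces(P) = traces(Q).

traces(P) = traces(Q)

Reachable graph of P (3 states):
  m0 = rec X. d.(c.0\{a,c,d}\{a,b})\{b} + c.X → --c--▸ m0, --d--▸ m1
  m1 = (c.0\{a,c,d}\{a,b})\{b} → --c--▸ m2
  m2 = 0\{a,c,d}\{a,b}\{b} → deadlocked
Reachable graph of Q (3 states):
  n0 = rec X. c.X + d.(c.0\{a,c,d}\{a,b})\{b} → --c--▸ n0, --d--▸ n1
  n1 = (c.0\{a,c,d}\{a,b})\{b} → --c--▸ n2
  n2 = 0\{a,c,d}\{a,b}\{b} → deadlocked
Bisimilarity quotient blocks:
  B0 = {m0, n0}
  B1 = {m1, n1}
  B2 = {m2, n2}
m0 ∈ B0, n0 ∈ B0 → same block
Bisimilar ⇒ trace-equivalent.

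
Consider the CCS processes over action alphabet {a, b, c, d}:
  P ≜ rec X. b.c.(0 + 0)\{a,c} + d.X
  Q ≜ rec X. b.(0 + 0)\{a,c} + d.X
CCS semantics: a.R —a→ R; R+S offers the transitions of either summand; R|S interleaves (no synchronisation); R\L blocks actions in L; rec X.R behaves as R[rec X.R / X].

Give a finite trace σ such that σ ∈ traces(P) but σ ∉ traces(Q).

bc

LTS(P): 3 reachable states
  u0 = rec X. b.c.(0 + 0)\{a,c} + d.X → -b-> u1, -d-> u0
  u1 = c.(0 + 0)\{a,c} → -c-> u2
  u2 = (0 + 0)\{a,c} → ·
LTS(Q): 2 reachable states
  v0 = rec X. b.(0 + 0)\{a,c} + d.X → -b-> v1, -d-> v0
  v1 = (0 + 0)\{a,c} → ·
Executing bc from P (initial set {u0}):
  step 1 (b): {u1}
  step 2 (c): {u2}
  P completes σ.
Executing bc from Q (initial set {v0}):
  step 1 (b): {v1}
  step 2 (c): ∅  — Q cannot continue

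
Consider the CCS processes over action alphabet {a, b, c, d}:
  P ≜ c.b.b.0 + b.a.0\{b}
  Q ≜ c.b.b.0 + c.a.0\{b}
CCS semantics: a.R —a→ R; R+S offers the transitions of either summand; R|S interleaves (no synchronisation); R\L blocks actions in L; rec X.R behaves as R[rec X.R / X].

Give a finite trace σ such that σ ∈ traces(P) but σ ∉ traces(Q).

Reachable graph of P (6 states):
  p0 = c.b.b.0 + b.a.0\{b} has moves -b-> p1, -c-> p2
  p1 = a.0\{b} has moves -a-> p3
  p2 = b.b.0 has moves -b-> p4
  p3 = 0\{b} has moves deadlocked
  p4 = b.0 has moves -b-> p5
  p5 = 0 has moves deadlocked
Reachable graph of Q (6 states):
  q0 = c.b.b.0 + c.a.0\{b} has moves -c-> q1, -c-> q2
  q1 = a.0\{b} has moves -a-> q3
  q2 = b.b.0 has moves -b-> q4
  q3 = 0\{b} has moves deadlocked
  q4 = b.0 has moves -b-> q5
  q5 = 0 has moves deadlocked
Executing b from P (initial set {p0}):
  [1] b ⇒ {p1}
  P completes σ.
Executing b from Q (initial set {q0}):
  [1] b ⇒ ∅  — Q cannot continue

b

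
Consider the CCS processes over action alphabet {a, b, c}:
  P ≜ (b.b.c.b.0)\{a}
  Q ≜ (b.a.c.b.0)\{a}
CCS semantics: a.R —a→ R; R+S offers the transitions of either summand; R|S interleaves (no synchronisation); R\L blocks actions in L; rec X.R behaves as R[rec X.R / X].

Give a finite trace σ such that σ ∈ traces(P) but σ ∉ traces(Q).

Reachable graph of P (5 states):
  u0 = (b.b.c.b.0)\{a} → -b-> u1
  u1 = (b.c.b.0)\{a} → -b-> u2
  u2 = (c.b.0)\{a} → -c-> u3
  u3 = (b.0)\{a} → -b-> u4
  u4 = 0\{a} → deadlocked
Reachable graph of Q (2 states):
  v0 = (b.a.c.b.0)\{a} → -b-> v1
  v1 = (a.c.b.0)\{a} → deadlocked
Run σ = ⟨bb⟩ on P: start {u0}
  step 1 (b): {u1}
  step 2 (b): {u2}
  ✓ P
Run σ = ⟨bb⟩ on Q: start {v0}
  step 1 (b): {v1}
  step 2 (b): no successor for Q

bb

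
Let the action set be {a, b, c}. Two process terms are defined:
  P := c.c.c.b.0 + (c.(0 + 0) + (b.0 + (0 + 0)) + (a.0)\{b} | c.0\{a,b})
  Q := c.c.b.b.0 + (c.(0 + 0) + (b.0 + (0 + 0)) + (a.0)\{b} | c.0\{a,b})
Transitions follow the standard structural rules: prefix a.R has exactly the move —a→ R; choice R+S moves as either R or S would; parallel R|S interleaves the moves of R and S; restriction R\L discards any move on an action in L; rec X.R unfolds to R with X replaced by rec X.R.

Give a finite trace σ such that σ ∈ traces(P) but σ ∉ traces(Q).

LTS(P): 9 reachable states
  m0 = c.c.c.b.0 + (c.(0 + 0) + (b.0 + (0 + 0)) + (a.0)\{b} | c.0\{a,b}) :: -a-> m1, -b-> m2, -c-> m3, -c-> m4, -c-> m5
  m1 = 0\{b} | c.0\{a,b} :: -c-> m6
  m2 = 0 :: (no moves)
  m3 = (a.0)\{b} | 0\{a,b} :: -a-> m6
  m4 = 0 + 0 :: (no moves)
  m5 = c.c.b.0 :: -c-> m7
  m6 = 0\{b} | 0\{a,b} :: (no moves)
  m7 = c.b.0 :: -c-> m8
  m8 = b.0 :: -b-> m2
LTS(Q): 9 reachable states
  n0 = c.c.b.b.0 + (c.(0 + 0) + (b.0 + (0 + 0)) + (a.0)\{b} | c.0\{a,b}) :: -a-> n1, -b-> n2, -c-> n3, -c-> n4, -c-> n5
  n1 = 0\{b} | c.0\{a,b} :: -c-> n6
  n2 = 0 :: (no moves)
  n3 = (a.0)\{b} | 0\{a,b} :: -a-> n6
  n4 = 0 + 0 :: (no moves)
  n5 = c.b.b.0 :: -c-> n7
  n6 = 0\{b} | 0\{a,b} :: (no moves)
  n7 = b.b.0 :: -b-> n8
  n8 = b.0 :: -b-> n2
Run σ = ⟨ccc⟩ on P: start {m0}
  after c @ step 1: {m3, m4, m5}
  after c @ step 2: {m7}
  after c @ step 3: {m8}
  ✓ P
Run σ = ⟨ccc⟩ on Q: start {n0}
  after c @ step 1: {n3, n4, n5}
  after c @ step 2: {n7}
  after c @ step 3: no successor for Q

ccc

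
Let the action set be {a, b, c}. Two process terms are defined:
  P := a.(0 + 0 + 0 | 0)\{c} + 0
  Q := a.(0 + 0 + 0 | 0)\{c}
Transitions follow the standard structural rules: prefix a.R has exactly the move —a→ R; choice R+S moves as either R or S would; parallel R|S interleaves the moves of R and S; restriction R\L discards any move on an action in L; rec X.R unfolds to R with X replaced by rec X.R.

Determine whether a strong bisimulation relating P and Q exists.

bisimilar

Reachable graph of P (2 states):
  u0 = a.(0 + 0 + 0 | 0)\{c} + 0 | --a--▸ u1
  u1 = (0 + 0 + 0 | 0)\{c} | ·
Reachable graph of Q (2 states):
  v0 = a.(0 + 0 + 0 | 0)\{c} | --a--▸ v1
  v1 = (0 + 0 + 0 | 0)\{c} | ·
Bisimilarity quotient blocks:
  B0 = {u0, v0}
  B1 = {u1, v1}
u0 ∈ B0, v0 ∈ B0 → same block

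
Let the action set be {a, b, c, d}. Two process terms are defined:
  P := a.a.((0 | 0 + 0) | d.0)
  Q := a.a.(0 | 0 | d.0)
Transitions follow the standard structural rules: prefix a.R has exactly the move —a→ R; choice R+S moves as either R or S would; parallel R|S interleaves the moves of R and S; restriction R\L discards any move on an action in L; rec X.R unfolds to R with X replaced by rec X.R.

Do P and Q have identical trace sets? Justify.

trace-equivalent

Reachable graph of P (4 states):
  u0 = a.a.((0 | 0 + 0) | d.0) | --a--▸ u1
  u1 = a.((0 | 0 + 0) | d.0) | --a--▸ u2
  u2 = (0 | 0 + 0) | d.0 | --d--▸ u3
  u3 = (0 | 0 + 0) | 0 | (no moves)
Reachable graph of Q (4 states):
  v0 = a.a.(0 | 0 | d.0) | --a--▸ v1
  v1 = a.(0 | 0 | d.0) | --a--▸ v2
  v2 = 0 | 0 | d.0 | --d--▸ v3
  v3 = 0 | 0 | 0 | (no moves)
Partition-refinement fixed point:
  B0 = {u0, v0}
  B1 = {u1, v1}
  B2 = {u2, v2}
  B3 = {u3, v3}
u0 ∈ B0, v0 ∈ B0 → same block
Bisimilar ⇒ trace-equivalent.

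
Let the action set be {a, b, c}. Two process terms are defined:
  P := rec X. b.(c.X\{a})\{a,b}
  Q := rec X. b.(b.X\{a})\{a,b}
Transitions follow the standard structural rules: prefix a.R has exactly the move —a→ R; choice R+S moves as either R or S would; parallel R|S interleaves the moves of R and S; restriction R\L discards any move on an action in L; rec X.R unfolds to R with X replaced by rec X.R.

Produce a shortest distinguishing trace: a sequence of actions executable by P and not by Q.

P's transition system — 3 states:
  s0 = rec X. b.(c.X\{a})\{a,b} :: ··b··> s1
  s1 = (c.(rec X. b.(c.X\{a})\{a,b})\{a})\{a,b} :: ··c··> s2
  s2 = (rec X. b.(c.X\{a})\{a,b})\{a}\{a,b} :: ∅
Q's transition system — 2 states:
  t0 = rec X. b.(b.X\{a})\{a,b} :: ··b··> t1
  t1 = (b.(rec X. b.(b.X\{a})\{a,b})\{a})\{a,b} :: ∅
Executing bc from P (initial set {s0}):
  [1] b ⇒ {s1}
  [2] c ⇒ {s2}
  ✓ P
Executing bc from Q (initial set {t0}):
  [1] b ⇒ {t1}
  [2] c ⇒ no successor for Q

bc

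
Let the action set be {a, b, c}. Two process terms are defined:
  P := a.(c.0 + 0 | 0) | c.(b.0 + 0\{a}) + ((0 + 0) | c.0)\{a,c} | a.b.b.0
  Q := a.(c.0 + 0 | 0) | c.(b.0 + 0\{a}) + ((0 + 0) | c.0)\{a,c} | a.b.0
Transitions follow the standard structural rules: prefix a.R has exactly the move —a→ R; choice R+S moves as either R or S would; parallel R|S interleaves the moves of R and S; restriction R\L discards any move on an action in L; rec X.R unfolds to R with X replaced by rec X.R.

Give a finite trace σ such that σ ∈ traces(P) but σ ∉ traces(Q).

abb

LTS(P): 12 reachable states
  m0 = a.(c.0 + 0 | 0) | c.(b.0 + 0\{a}) + ((0 + 0) | c.0)\{a,c} | a.b.b.0 | --a--▸ m1, --a--▸ m2, --c--▸ m3
  m1 = ((0 + 0) | c.0)\{a,c} | b.b.0 | --b--▸ m4
  m2 = (c.0 + 0 | 0) | c.(b.0 + 0\{a}) | --c--▸ m5, --c--▸ m6
  m3 = a.(c.0 + 0 | 0) | (b.0 + 0\{a}) | --a--▸ m5, --b--▸ m7
  m4 = ((0 + 0) | c.0)\{a,c} | b.0 | --b--▸ m8
  m5 = (c.0 + 0 | 0) | (b.0 + 0\{a}) | --b--▸ m9, --c--▸ m10
  m6 = 0 | c.(b.0 + 0\{a}) | --c--▸ m10
  m7 = a.(c.0 + 0 | 0) | 0 | --a--▸ m9
  m8 = ((0 + 0) | c.0)\{a,c} | 0 | stopped
  m9 = (c.0 + 0 | 0) | 0 | --c--▸ m11
  m10 = 0 | (b.0 + 0\{a}) | --b--▸ m11
  m11 = 0 | 0 | stopped
LTS(Q): 11 reachable states
  n0 = a.(c.0 + 0 | 0) | c.(b.0 + 0\{a}) + ((0 + 0) | c.0)\{a,c} | a.b.0 | --a--▸ n1, --a--▸ n2, --c--▸ n3
  n1 = ((0 + 0) | c.0)\{a,c} | b.0 | --b--▸ n4
  n2 = (c.0 + 0 | 0) | c.(b.0 + 0\{a}) | --c--▸ n5, --c--▸ n6
  n3 = a.(c.0 + 0 | 0) | (b.0 + 0\{a}) | --a--▸ n5, --b--▸ n7
  n4 = ((0 + 0) | c.0)\{a,c} | 0 | stopped
  n5 = (c.0 + 0 | 0) | (b.0 + 0\{a}) | --b--▸ n8, --c--▸ n9
  n6 = 0 | c.(b.0 + 0\{a}) | --c--▸ n9
  n7 = a.(c.0 + 0 | 0) | 0 | --a--▸ n8
  n8 = (c.0 + 0 | 0) | 0 | --c--▸ n10
  n9 = 0 | (b.0 + 0\{a}) | --b--▸ n10
  n10 = 0 | 0 | stopped
Run σ = ⟨abb⟩ on P: start {m0}
  [1] a ⇒ {m1, m2}
  [2] b ⇒ {m4}
  [3] b ⇒ {m8}
  ✓ P
Run σ = ⟨abb⟩ on Q: start {n0}
  [1] a ⇒ {n1, n2}
  [2] b ⇒ {n4}
  [3] b ⇒ ∅  — Q cannot continue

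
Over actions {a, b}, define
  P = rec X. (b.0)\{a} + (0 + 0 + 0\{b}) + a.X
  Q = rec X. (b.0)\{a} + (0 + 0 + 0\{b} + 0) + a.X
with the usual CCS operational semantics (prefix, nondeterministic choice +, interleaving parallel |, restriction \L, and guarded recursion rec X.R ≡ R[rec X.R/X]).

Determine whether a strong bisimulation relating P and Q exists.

bisimilar

LTS(P): 2 reachable states
  m0 = rec X. (b.0)\{a} + (0 + 0 + 0\{b}) + a.X has moves -a-> m0, -b-> m1
  m1 = 0\{a} has moves stopped
LTS(Q): 2 reachable states
  n0 = rec X. (b.0)\{a} + (0 + 0 + 0\{b} + 0) + a.X has moves -a-> n0, -b-> n1
  n1 = 0\{a} has moves stopped
Coarsest stable partition (strong bisimilarity classes):
  B0 = {m0, n0}
  B1 = {m1, n1}
m0 ∈ B0, n0 ∈ B0 → same block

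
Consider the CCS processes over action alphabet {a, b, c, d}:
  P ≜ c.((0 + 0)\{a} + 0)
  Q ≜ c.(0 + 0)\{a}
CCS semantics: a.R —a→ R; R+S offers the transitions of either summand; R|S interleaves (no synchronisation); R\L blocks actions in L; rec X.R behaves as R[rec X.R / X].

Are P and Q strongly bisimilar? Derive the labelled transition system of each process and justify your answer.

P ~ Q

Reachable graph of P (2 states):
  s0 = c.((0 + 0)\{a} + 0) | -c-> s1
  s1 = (0 + 0)\{a} + 0 | ·
Reachable graph of Q (2 states):
  t0 = c.(0 + 0)\{a} | -c-> t1
  t1 = (0 + 0)\{a} | ·
Partition-refinement fixed point:
  B0 = {s0, t0}
  B1 = {s1, t1}
s0 ∈ B0, t0 ∈ B0 → same block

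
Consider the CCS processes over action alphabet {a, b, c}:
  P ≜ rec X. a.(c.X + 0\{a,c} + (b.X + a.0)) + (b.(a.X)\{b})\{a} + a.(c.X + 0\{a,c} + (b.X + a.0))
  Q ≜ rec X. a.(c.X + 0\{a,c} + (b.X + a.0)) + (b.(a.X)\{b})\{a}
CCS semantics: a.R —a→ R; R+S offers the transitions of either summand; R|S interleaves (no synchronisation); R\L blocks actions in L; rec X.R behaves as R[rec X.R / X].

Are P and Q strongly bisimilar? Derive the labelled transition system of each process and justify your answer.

bisimilar

LTS(P): 4 reachable states
  s0 = rec X. a.(c.X + 0\{a,c} + (b.X + a.0)) + (b.(a.X)\{b})\{a} + a.(c.X + 0\{a,c} + (b.X + a.0)) → --a--▸ s1, --b--▸ s2
  s1 = c.(rec X. a.(c.X + 0\{a,c} + (b.X + a.0)) + (b.(a.X)\{b})\{a} + a.(c.X + 0\{a,c} + (b.X + a.0))) + 0\{a,c} + (b.(rec X. a.(c.X + 0\{a,c} + (b.X + a.0)) + (b.(a.X)\{b})\{a} + a.(c.X + 0\{a,c} + (b.X + a.0))) + a.0) → --a--▸ s3, --b--▸ s0, --c--▸ s0
  s2 = (a.(rec X. a.(c.X + 0\{a,c} + (b.X + a.0)) + (b.(a.X)\{b})\{a} + a.(c.X + 0\{a,c} + (b.X + a.0))))\{b}\{a} → stopped
  s3 = 0 → stopped
LTS(Q): 4 reachable states
  t0 = rec X. a.(c.X + 0\{a,c} + (b.X + a.0)) + (b.(a.X)\{b})\{a} → --a--▸ t1, --b--▸ t2
  t1 = c.(rec X. a.(c.X + 0\{a,c} + (b.X + a.0)) + (b.(a.X)\{b})\{a}) + 0\{a,c} + (b.(rec X. a.(c.X + 0\{a,c} + (b.X + a.0)) + (b.(a.X)\{b})\{a}) + a.0) → --a--▸ t3, --b--▸ t0, --c--▸ t0
  t2 = (a.(rec X. a.(c.X + 0\{a,c} + (b.X + a.0)) + (b.(a.X)\{b})\{a}))\{b}\{a} → stopped
  t3 = 0 → stopped
Partition-refinement fixed point:
  B0 = {s0, t0}
  B1 = {s2, s3, t2, t3}
  B2 = {s1, t1}
s0 ∈ B0, t0 ∈ B0 → same block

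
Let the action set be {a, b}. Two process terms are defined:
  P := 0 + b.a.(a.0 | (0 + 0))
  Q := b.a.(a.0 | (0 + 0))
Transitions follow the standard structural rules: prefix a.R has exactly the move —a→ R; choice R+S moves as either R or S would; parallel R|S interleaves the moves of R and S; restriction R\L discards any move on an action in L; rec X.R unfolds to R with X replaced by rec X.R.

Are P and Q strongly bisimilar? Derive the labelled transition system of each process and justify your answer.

Reachable graph of P (4 states):
  s0 = 0 + b.a.(a.0 | (0 + 0)) → -b-> s1
  s1 = a.(a.0 | (0 + 0)) → -a-> s2
  s2 = a.0 | (0 + 0) → -a-> s3
  s3 = 0 | (0 + 0) → ·
Reachable graph of Q (4 states):
  t0 = b.a.(a.0 | (0 + 0)) → -b-> t1
  t1 = a.(a.0 | (0 + 0)) → -a-> t2
  t2 = a.0 | (0 + 0) → -a-> t3
  t3 = 0 | (0 + 0) → ·
Partition-refinement fixed point:
  B0 = {s0, t0}
  B1 = {s1, t1}
  B2 = {s2, t2}
  B3 = {s3, t3}
s0 ∈ B0, t0 ∈ B0 → same block

P ~ Q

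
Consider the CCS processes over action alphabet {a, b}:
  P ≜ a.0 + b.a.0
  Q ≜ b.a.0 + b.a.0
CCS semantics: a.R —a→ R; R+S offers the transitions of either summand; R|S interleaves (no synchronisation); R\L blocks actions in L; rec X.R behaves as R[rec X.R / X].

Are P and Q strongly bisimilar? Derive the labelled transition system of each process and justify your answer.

LTS(P): 3 reachable states
  p0 = a.0 + b.a.0 ⊢ =a=> p1, =b=> p2
  p1 = 0 ⊢ stopped
  p2 = a.0 ⊢ =a=> p1
LTS(Q): 3 reachable states
  q0 = b.a.0 + b.a.0 ⊢ =b=> q1
  q1 = a.0 ⊢ =a=> q2
  q2 = 0 ⊢ stopped
Coarsest stable partition (strong bisimilarity classes):
  B0 = {p0}
  B1 = {p1, q2}
  B2 = {p2, q1}
  B3 = {q0}
p0 ∈ B0, q0 ∈ B3 → different blocks

P ≁ Q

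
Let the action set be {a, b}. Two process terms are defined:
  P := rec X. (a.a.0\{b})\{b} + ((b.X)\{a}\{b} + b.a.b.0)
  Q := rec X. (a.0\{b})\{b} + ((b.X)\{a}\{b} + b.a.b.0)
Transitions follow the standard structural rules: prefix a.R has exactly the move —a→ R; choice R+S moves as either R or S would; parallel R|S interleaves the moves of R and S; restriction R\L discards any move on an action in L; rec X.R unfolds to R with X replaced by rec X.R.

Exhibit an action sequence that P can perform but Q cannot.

aa

LTS(P): 6 reachable states
  m0 = rec X. (a.a.0\{b})\{b} + ((b.X)\{a}\{b} + b.a.b.0) :: =a=> m1, =b=> m2
  m1 = (a.0\{b})\{b} :: =a=> m3
  m2 = a.b.0 :: =a=> m4
  m3 = 0\{b}\{b} :: ·
  m4 = b.0 :: =b=> m5
  m5 = 0 :: ·
LTS(Q): 5 reachable states
  n0 = rec X. (a.0\{b})\{b} + ((b.X)\{a}\{b} + b.a.b.0) :: =a=> n1, =b=> n2
  n1 = 0\{b}\{b} :: ·
  n2 = a.b.0 :: =a=> n3
  n3 = b.0 :: =b=> n4
  n4 = 0 :: ·
Trace ⟨aa⟩ through P, begin at {m0}:
  after a @ step 1: {m1}
  after a @ step 2: {m3}
  P completes σ.
Trace ⟨aa⟩ through Q, begin at {n0}:
  after a @ step 1: {n1}
  after a @ step 2: ∅ (Q stuck)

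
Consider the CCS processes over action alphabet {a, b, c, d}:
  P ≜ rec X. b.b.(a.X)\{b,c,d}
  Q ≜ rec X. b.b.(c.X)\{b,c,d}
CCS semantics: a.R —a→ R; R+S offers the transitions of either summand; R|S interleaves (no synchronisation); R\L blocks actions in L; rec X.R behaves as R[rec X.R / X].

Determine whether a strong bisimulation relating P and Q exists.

not bisimilar

P's transition system — 4 states:
  m0 = rec X. b.b.(a.X)\{b,c,d} :: —b→ m1
  m1 = b.(a.(rec X. b.b.(a.X)\{b,c,d}))\{b,c,d} :: —b→ m2
  m2 = (a.(rec X. b.b.(a.X)\{b,c,d}))\{b,c,d} :: —a→ m3
  m3 = (rec X. b.b.(a.X)\{b,c,d})\{b,c,d} :: stopped
Q's transition system — 3 states:
  n0 = rec X. b.b.(c.X)\{b,c,d} :: —b→ n1
  n1 = b.(c.(rec X. b.b.(c.X)\{b,c,d}))\{b,c,d} :: —b→ n2
  n2 = (c.(rec X. b.b.(c.X)\{b,c,d}))\{b,c,d} :: stopped
Bisimilarity quotient blocks:
  B0 = {m0}
  B1 = {m1}
  B2 = {m2}
  B3 = {m3, n2}
  B4 = {n0}
  B5 = {n1}
m0 ∈ B0, n0 ∈ B4 → different blocks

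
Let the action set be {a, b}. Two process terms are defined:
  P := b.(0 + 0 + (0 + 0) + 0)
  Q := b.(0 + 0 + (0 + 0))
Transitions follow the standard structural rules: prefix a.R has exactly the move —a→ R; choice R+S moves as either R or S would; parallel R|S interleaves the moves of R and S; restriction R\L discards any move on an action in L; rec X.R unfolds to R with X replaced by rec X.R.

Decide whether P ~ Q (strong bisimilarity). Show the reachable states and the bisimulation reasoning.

bisimilar

LTS(P): 2 reachable states
  m0 = b.(0 + 0 + (0 + 0) + 0) → -b-> m1
  m1 = 0 + 0 + (0 + 0) + 0 → stopped
LTS(Q): 2 reachable states
  n0 = b.(0 + 0 + (0 + 0)) → -b-> n1
  n1 = 0 + 0 + (0 + 0) → stopped
Bisimilarity quotient blocks:
  B0 = {m0, n0}
  B1 = {m1, n1}
m0 ∈ B0, n0 ∈ B0 → same block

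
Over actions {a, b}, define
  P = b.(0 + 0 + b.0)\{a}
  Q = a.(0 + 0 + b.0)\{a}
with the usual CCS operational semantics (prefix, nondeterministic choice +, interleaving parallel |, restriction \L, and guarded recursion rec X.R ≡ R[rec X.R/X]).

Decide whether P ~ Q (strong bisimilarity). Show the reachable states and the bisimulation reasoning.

P ≁ Q

P's transition system — 3 states:
  p0 = b.(0 + 0 + b.0)\{a} has moves -b-> p1
  p1 = (0 + 0 + b.0)\{a} has moves -b-> p2
  p2 = 0\{a} has moves (no moves)
Q's transition system — 3 states:
  q0 = a.(0 + 0 + b.0)\{a} has moves -a-> q1
  q1 = (0 + 0 + b.0)\{a} has moves -b-> q2
  q2 = 0\{a} has moves (no moves)
Bisimilarity quotient blocks:
  B0 = {p0}
  B1 = {p1, q1}
  B2 = {p2, q2}
  B3 = {q0}
p0 ∈ B0, q0 ∈ B3 → different blocks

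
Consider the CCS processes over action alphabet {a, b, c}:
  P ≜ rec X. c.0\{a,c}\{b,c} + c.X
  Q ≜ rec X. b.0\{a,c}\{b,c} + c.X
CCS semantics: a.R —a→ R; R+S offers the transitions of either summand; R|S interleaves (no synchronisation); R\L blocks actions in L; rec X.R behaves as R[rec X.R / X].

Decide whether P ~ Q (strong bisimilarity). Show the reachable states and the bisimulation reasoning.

P ≁ Q

LTS(P): 2 reachable states
  m0 = rec X. c.0\{a,c}\{b,c} + c.X | -c-> m0, -c-> m1
  m1 = 0\{a,c}\{b,c} | deadlocked
LTS(Q): 2 reachable states
  n0 = rec X. b.0\{a,c}\{b,c} + c.X | -b-> n1, -c-> n0
  n1 = 0\{a,c}\{b,c} | deadlocked
Coarsest stable partition (strong bisimilarity classes):
  B0 = {m0}
  B1 = {m1, n1}
  B2 = {n0}
m0 ∈ B0, n0 ∈ B2 → different blocks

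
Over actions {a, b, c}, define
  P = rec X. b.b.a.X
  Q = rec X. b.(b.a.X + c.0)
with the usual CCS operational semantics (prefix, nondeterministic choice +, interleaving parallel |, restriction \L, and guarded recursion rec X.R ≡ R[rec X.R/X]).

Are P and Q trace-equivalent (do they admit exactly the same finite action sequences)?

Reachable graph of P (3 states):
  m0 = rec X. b.b.a.X | =b=> m1
  m1 = b.a.(rec X. b.b.a.X) | =b=> m2
  m2 = a.(rec X. b.b.a.X) | =a=> m0
Reachable graph of Q (4 states):
  n0 = rec X. b.(b.a.X + c.0) | =b=> n1
  n1 = b.a.(rec X. b.(b.a.X + c.0)) + c.0 | =b=> n2, =c=> n3
  n2 = a.(rec X. b.(b.a.X + c.0)) | =a=> n0
  n3 = 0 | stopped
Trace ⟨bc⟩ through Q, begin at {n0}:
  after b @ step 1: {n1}
  after c @ step 2: {n3}
  — Q admits the full trace.
Trace ⟨bc⟩ through P, begin at {m0}:
  after b @ step 1: {m1}
  after c @ step 2: ∅  — P cannot continue

trace-distinct — witness ⟨bc⟩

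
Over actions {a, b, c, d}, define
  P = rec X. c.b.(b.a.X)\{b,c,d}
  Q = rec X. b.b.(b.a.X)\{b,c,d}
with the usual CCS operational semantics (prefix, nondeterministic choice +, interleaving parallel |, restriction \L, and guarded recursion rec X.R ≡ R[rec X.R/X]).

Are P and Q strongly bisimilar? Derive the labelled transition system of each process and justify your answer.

not bisimilar

Reachable graph of P (3 states):
  m0 = rec X. c.b.(b.a.X)\{b,c,d} :: ··c··> m1
  m1 = b.(b.a.(rec X. c.b.(b.a.X)\{b,c,d}))\{b,c,d} :: ··b··> m2
  m2 = (b.a.(rec X. c.b.(b.a.X)\{b,c,d}))\{b,c,d} :: deadlocked
Reachable graph of Q (3 states):
  n0 = rec X. b.b.(b.a.X)\{b,c,d} :: ··b··> n1
  n1 = b.(b.a.(rec X. b.b.(b.a.X)\{b,c,d}))\{b,c,d} :: ··b··> n2
  n2 = (b.a.(rec X. b.b.(b.a.X)\{b,c,d}))\{b,c,d} :: deadlocked
Coarsest stable partition (strong bisimilarity classes):
  B0 = {m0}
  B1 = {m1, n1}
  B2 = {m2, n2}
  B3 = {n0}
m0 ∈ B0, n0 ∈ B3 → different blocks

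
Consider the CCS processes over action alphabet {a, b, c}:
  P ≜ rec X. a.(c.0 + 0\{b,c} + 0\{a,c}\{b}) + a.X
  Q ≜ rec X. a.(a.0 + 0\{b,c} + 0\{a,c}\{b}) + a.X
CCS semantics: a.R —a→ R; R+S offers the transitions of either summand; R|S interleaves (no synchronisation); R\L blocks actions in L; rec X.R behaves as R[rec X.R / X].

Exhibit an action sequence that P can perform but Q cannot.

P's transition system — 3 states:
  m0 = rec X. a.(c.0 + 0\{b,c} + 0\{a,c}\{b}) + a.X ⊢ ··a··> m0, ··a··> m1
  m1 = c.0 + 0\{b,c} + 0\{a,c}\{b} ⊢ ··c··> m2
  m2 = 0 ⊢ ·
Q's transition system — 3 states:
  n0 = rec X. a.(a.0 + 0\{b,c} + 0\{a,c}\{b}) + a.X ⊢ ··a··> n0, ··a··> n1
  n1 = a.0 + 0\{b,c} + 0\{a,c}\{b} ⊢ ··a··> n2
  n2 = 0 ⊢ ·
Run σ = ⟨ac⟩ on P: start {m0}
  step 1 (a): {m0, m1}
  step 2 (c): {m2}
  ✓ P
Run σ = ⟨ac⟩ on Q: start {n0}
  step 1 (a): {n0, n1}
  step 2 (c): ∅ (Q stuck)

ac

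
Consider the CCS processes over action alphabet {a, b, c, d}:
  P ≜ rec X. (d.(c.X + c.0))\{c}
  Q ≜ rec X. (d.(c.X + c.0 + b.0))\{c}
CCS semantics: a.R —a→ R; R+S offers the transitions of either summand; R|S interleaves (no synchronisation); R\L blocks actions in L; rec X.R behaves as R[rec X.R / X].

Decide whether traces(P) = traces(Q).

trace-distinct — witness ⟨db⟩

P's transition system — 2 states:
  u0 = rec X. (d.(c.X + c.0))\{c} → --d--▸ u1
  u1 = (c.(rec X. (d.(c.X + c.0))\{c}) + c.0)\{c} → (no moves)
Q's transition system — 3 states:
  v0 = rec X. (d.(c.X + c.0 + b.0))\{c} → --d--▸ v1
  v1 = (c.(rec X. (d.(c.X + c.0 + b.0))\{c}) + c.0 + b.0)\{c} → --b--▸ v2
  v2 = 0\{c} → (no moves)
Run σ = ⟨db⟩ on Q: start {v0}
  [1] d ⇒ {v1}
  [2] b ⇒ {v2}
  ✓ Q
Run σ = ⟨db⟩ on P: start {u0}
  [1] d ⇒ {u1}
  [2] b ⇒ ∅  — P cannot continue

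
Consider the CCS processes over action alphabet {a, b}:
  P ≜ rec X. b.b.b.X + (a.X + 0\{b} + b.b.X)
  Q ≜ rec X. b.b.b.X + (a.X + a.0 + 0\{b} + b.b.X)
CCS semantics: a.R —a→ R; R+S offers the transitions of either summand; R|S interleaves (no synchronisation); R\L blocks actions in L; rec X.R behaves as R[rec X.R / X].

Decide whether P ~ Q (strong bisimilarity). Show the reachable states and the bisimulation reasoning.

LTS(P): 3 reachable states
  s0 = rec X. b.b.b.X + (a.X + 0\{b} + b.b.X) ⊢ =a=> s0, =b=> s1, =b=> s2
  s1 = b.(rec X. b.b.b.X + (a.X + 0\{b} + b.b.X)) ⊢ =b=> s0
  s2 = b.b.(rec X. b.b.b.X + (a.X + 0\{b} + b.b.X)) ⊢ =b=> s1
LTS(Q): 4 reachable states
  t0 = rec X. b.b.b.X + (a.X + a.0 + 0\{b} + b.b.X) ⊢ =a=> t0, =a=> t1, =b=> t2, =b=> t3
  t1 = 0 ⊢ (no moves)
  t2 = b.(rec X. b.b.b.X + (a.X + a.0 + 0\{b} + b.b.X)) ⊢ =b=> t0
  t3 = b.b.(rec X. b.b.b.X + (a.X + a.0 + 0\{b} + b.b.X)) ⊢ =b=> t2
Coarsest stable partition (strong bisimilarity classes):
  B0 = {s0}
  B1 = {s1}
  B2 = {s2}
  B3 = {t0}
  B4 = {t3}
  B5 = {t2}
  B6 = {t1}
s0 ∈ B0, t0 ∈ B3 → different blocks

NO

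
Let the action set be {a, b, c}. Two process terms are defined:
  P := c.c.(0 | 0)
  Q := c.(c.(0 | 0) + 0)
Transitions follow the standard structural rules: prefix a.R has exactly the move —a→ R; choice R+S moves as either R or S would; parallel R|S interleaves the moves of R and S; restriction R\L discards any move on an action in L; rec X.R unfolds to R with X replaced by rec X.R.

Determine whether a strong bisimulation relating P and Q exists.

bisimilar

Reachable graph of P (3 states):
  p0 = c.c.(0 | 0) :: —c→ p1
  p1 = c.(0 | 0) :: —c→ p2
  p2 = 0 | 0 :: stopped
Reachable graph of Q (3 states):
  q0 = c.(c.(0 | 0) + 0) :: —c→ q1
  q1 = c.(0 | 0) + 0 :: —c→ q2
  q2 = 0 | 0 :: stopped
Coarsest stable partition (strong bisimilarity classes):
  B0 = {p0, q0}
  B1 = {p1, q1}
  B2 = {p2, q2}
p0 ∈ B0, q0 ∈ B0 → same block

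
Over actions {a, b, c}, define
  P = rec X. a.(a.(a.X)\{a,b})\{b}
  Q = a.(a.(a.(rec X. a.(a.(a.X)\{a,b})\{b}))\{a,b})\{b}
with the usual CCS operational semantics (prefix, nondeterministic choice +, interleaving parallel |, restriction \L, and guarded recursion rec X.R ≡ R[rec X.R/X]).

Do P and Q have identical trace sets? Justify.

LTS(P): 3 reachable states
  m0 = rec X. a.(a.(a.X)\{a,b})\{b} → ··a··> m1
  m1 = (a.(a.(rec X. a.(a.(a.X)\{a,b})\{b}))\{a,b})\{b} → ··a··> m2
  m2 = (a.(rec X. a.(a.(a.X)\{a,b})\{b}))\{a,b}\{b} → ∅
LTS(Q): 3 reachable states
  n0 = a.(a.(a.(rec X. a.(a.(a.X)\{a,b})\{b}))\{a,b})\{b} → ··a··> n1
  n1 = (a.(a.(rec X. a.(a.(a.X)\{a,b})\{b}))\{a,b})\{b} → ··a··> n2
  n2 = (a.(rec X. a.(a.(a.X)\{a,b})\{b}))\{a,b}\{b} → ∅
Coarsest stable partition (strong bisimilarity classes):
  B0 = {m0, n0}
  B1 = {m1, n1}
  B2 = {m2, n2}
m0 ∈ B0, n0 ∈ B0 → same block
Bisimilar ⇒ trace-equivalent.

trace-equivalent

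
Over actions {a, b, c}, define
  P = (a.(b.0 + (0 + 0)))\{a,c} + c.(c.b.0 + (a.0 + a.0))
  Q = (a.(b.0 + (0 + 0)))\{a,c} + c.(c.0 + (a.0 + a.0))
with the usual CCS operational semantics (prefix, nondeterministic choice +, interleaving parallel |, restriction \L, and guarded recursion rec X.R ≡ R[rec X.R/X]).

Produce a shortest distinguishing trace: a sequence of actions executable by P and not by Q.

ccb

Reachable graph of P (4 states):
  s0 = (a.(b.0 + (0 + 0)))\{a,c} + c.(c.b.0 + (a.0 + a.0)) has moves =c=> s1
  s1 = c.b.0 + (a.0 + a.0) has moves =a=> s2, =c=> s3
  s2 = 0 has moves deadlocked
  s3 = b.0 has moves =b=> s2
Reachable graph of Q (3 states):
  t0 = (a.(b.0 + (0 + 0)))\{a,c} + c.(c.0 + (a.0 + a.0)) has moves =c=> t1
  t1 = c.0 + (a.0 + a.0) has moves =a=> t2, =c=> t2
  t2 = 0 has moves deadlocked
Trace ⟨ccb⟩ through P, begin at {s0}:
  step 1 (c): {s1}
  step 2 (c): {s3}
  step 3 (b): {s2}
  P completes σ.
Trace ⟨ccb⟩ through Q, begin at {t0}:
  step 1 (c): {t1}
  step 2 (c): {t2}
  step 3 (b): ∅ (Q stuck)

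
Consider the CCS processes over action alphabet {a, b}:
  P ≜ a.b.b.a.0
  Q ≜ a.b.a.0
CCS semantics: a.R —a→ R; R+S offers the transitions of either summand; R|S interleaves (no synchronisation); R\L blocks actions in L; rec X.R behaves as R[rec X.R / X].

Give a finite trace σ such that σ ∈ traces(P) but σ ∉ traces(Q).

Reachable graph of P (5 states):
  u0 = a.b.b.a.0 | =a=> u1
  u1 = b.b.a.0 | =b=> u2
  u2 = b.a.0 | =b=> u3
  u3 = a.0 | =a=> u4
  u4 = 0 | stopped
Reachable graph of Q (4 states):
  v0 = a.b.a.0 | =a=> v1
  v1 = b.a.0 | =b=> v2
  v2 = a.0 | =a=> v3
  v3 = 0 | stopped
Run σ = ⟨abb⟩ on P: start {u0}
  [1] a ⇒ {u1}
  [2] b ⇒ {u2}
  [3] b ⇒ {u3}
  ✓ P
Run σ = ⟨abb⟩ on Q: start {v0}
  [1] a ⇒ {v1}
  [2] b ⇒ {v2}
  [3] b ⇒ ∅  — Q cannot continue

abb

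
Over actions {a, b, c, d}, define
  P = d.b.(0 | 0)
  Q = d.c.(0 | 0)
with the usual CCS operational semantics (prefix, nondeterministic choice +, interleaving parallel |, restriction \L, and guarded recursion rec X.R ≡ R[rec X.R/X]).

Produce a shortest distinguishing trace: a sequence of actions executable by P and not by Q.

P's transition system — 3 states:
  u0 = d.b.(0 | 0) → -d-> u1
  u1 = b.(0 | 0) → -b-> u2
  u2 = 0 | 0 → ∅
Q's transition system — 3 states:
  v0 = d.c.(0 | 0) → -d-> v1
  v1 = c.(0 | 0) → -c-> v2
  v2 = 0 | 0 → ∅
Trace ⟨db⟩ through P, begin at {u0}:
  step 1 (d): {u1}
  step 2 (b): {u2}
  ✓ P
Trace ⟨db⟩ through Q, begin at {v0}:
  step 1 (d): {v1}
  step 2 (b): ∅ (Q stuck)

db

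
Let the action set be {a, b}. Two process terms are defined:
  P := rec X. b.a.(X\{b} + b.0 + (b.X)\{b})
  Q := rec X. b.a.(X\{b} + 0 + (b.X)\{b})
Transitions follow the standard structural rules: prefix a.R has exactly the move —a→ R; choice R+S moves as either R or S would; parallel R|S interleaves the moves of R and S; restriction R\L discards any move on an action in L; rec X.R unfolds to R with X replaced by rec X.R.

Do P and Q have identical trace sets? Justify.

trace-distinct — witness ⟨bab⟩

LTS(P): 4 reachable states
  s0 = rec X. b.a.(X\{b} + b.0 + (b.X)\{b}) ⊢ ··b··> s1
  s1 = a.((rec X. b.a.(X\{b} + b.0 + (b.X)\{b}))\{b} + b.0 + (b.(rec X. b.a.(X\{b} + b.0 + (b.X)\{b})))\{b}) ⊢ ··a··> s2
  s2 = (rec X. b.a.(X\{b} + b.0 + (b.X)\{b}))\{b} + b.0 + (b.(rec X. b.a.(X\{b} + b.0 + (b.X)\{b})))\{b} ⊢ ··b··> s3
  s3 = 0 ⊢ deadlocked
LTS(Q): 3 reachable states
  t0 = rec X. b.a.(X\{b} + 0 + (b.X)\{b}) ⊢ ··b··> t1
  t1 = a.((rec X. b.a.(X\{b} + 0 + (b.X)\{b}))\{b} + 0 + (b.(rec X. b.a.(X\{b} + 0 + (b.X)\{b})))\{b}) ⊢ ··a··> t2
  t2 = (rec X. b.a.(X\{b} + 0 + (b.X)\{b}))\{b} + 0 + (b.(rec X. b.a.(X\{b} + 0 + (b.X)\{b})))\{b} ⊢ deadlocked
Trace ⟨bab⟩ through P, begin at {s0}:
  after b @ step 1: {s1}
  after a @ step 2: {s2}
  after b @ step 3: {s3}
  ✓ P
Trace ⟨bab⟩ through Q, begin at {t0}:
  after b @ step 1: {t1}
  after a @ step 2: {t2}
  after b @ step 3: ∅ (Q stuck)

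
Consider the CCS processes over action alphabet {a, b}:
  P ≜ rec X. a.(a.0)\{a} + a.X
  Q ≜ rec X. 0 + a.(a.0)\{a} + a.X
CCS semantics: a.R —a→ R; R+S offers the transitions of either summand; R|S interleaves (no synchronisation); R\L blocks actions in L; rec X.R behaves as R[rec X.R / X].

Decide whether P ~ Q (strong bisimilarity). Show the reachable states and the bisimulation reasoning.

YES

LTS(P): 2 reachable states
  p0 = rec X. a.(a.0)\{a} + a.X | =a=> p0, =a=> p1
  p1 = (a.0)\{a} | deadlocked
LTS(Q): 2 reachable states
  q0 = rec X. 0 + a.(a.0)\{a} + a.X | =a=> q0, =a=> q1
  q1 = (a.0)\{a} | deadlocked
Partition-refinement fixed point:
  B0 = {p0, q0}
  B1 = {p1, q1}
p0 ∈ B0, q0 ∈ B0 → same block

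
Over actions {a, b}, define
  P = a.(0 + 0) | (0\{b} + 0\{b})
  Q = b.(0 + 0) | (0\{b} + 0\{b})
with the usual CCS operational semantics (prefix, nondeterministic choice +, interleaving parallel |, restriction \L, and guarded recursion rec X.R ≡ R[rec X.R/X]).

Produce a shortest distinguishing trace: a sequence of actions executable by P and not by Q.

a

P's transition system — 2 states:
  p0 = a.(0 + 0) | (0\{b} + 0\{b}) :: =a=> p1
  p1 = (0 + 0) | (0\{b} + 0\{b}) :: deadlocked
Q's transition system — 2 states:
  q0 = b.(0 + 0) | (0\{b} + 0\{b}) :: =b=> q1
  q1 = (0 + 0) | (0\{b} + 0\{b}) :: deadlocked
Trace ⟨a⟩ through P, begin at {p0}:
  after a @ step 1: {p1}
  P completes σ.
Trace ⟨a⟩ through Q, begin at {q0}:
  after a @ step 1: ∅ (Q stuck)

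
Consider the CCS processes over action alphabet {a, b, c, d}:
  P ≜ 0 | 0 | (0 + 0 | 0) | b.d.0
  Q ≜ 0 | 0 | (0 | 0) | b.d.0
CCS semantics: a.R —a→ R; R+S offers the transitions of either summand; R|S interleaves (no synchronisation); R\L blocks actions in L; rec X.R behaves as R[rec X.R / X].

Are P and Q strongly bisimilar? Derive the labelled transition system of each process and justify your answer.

bisimilar

Reachable graph of P (3 states):
  s0 = 0 | 0 | (0 + 0 | 0) | b.d.0 → =b=> s1
  s1 = 0 | 0 | (0 + 0 | 0) | d.0 → =d=> s2
  s2 = 0 | 0 | (0 + 0 | 0) | 0 → deadlocked
Reachable graph of Q (3 states):
  t0 = 0 | 0 | (0 | 0) | b.d.0 → =b=> t1
  t1 = 0 | 0 | (0 | 0) | d.0 → =d=> t2
  t2 = 0 | 0 | (0 | 0) | 0 → deadlocked
Bisimilarity quotient blocks:
  B0 = {s0, t0}
  B1 = {s1, t1}
  B2 = {s2, t2}
s0 ∈ B0, t0 ∈ B0 → same block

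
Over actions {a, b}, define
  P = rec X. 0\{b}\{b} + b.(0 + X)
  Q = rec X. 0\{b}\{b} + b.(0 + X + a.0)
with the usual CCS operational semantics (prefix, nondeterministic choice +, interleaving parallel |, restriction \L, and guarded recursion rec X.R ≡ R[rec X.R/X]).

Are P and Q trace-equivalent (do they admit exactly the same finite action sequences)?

LTS(P): 2 reachable states
  s0 = rec X. 0\{b}\{b} + b.(0 + X) → —b→ s1
  s1 = 0 + (rec X. 0\{b}\{b} + b.(0 + X)) → —b→ s1
LTS(Q): 3 reachable states
  t0 = rec X. 0\{b}\{b} + b.(0 + X + a.0) → —b→ t1
  t1 = 0 + (rec X. 0\{b}\{b} + b.(0 + X + a.0)) + a.0 → —a→ t2, —b→ t1
  t2 = 0 → stopped
Run σ = ⟨ba⟩ on Q: start {t0}
  after b @ step 1: {t1}
  after a @ step 2: {t2}
  — Q admits the full trace.
Run σ = ⟨ba⟩ on P: start {s0}
  after b @ step 1: {s1}
  after a @ step 2: no successor for P

trace-distinct — witness ⟨ba⟩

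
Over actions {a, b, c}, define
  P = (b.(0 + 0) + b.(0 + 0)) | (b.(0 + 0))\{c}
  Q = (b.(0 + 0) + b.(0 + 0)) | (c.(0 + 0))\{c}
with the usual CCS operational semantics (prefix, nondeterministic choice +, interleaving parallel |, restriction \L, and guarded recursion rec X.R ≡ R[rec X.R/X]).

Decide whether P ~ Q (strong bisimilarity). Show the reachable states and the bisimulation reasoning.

P's transition system — 4 states:
  u0 = (b.(0 + 0) + b.(0 + 0)) | (b.(0 + 0))\{c} :: --b--▸ u1, --b--▸ u2
  u1 = (0 + 0) | (b.(0 + 0))\{c} :: --b--▸ u3
  u2 = (b.(0 + 0) + b.(0 + 0)) | (0 + 0)\{c} :: --b--▸ u3
  u3 = (0 + 0) | (0 + 0)\{c} :: ·
Q's transition system — 2 states:
  v0 = (b.(0 + 0) + b.(0 + 0)) | (c.(0 + 0))\{c} :: --b--▸ v1
  v1 = (0 + 0) | (c.(0 + 0))\{c} :: ·
Bisimilarity quotient blocks:
  B0 = {u0}
  B1 = {u1, u2, v0}
  B2 = {u3, v1}
u0 ∈ B0, v0 ∈ B1 → different blocks

P ≁ Q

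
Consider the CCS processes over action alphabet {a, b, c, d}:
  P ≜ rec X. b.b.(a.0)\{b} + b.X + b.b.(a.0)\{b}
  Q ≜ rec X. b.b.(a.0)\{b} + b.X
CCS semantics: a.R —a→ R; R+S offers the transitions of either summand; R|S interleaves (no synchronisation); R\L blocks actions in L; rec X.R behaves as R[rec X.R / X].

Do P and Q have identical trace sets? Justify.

traces(P) = traces(Q)

P's transition system — 4 states:
  s0 = rec X. b.b.(a.0)\{b} + b.X + b.b.(a.0)\{b} | —b→ s0, —b→ s1
  s1 = b.(a.0)\{b} | —b→ s2
  s2 = (a.0)\{b} | —a→ s3
  s3 = 0\{b} | ·
Q's transition system — 4 states:
  t0 = rec X. b.b.(a.0)\{b} + b.X | —b→ t0, —b→ t1
  t1 = b.(a.0)\{b} | —b→ t2
  t2 = (a.0)\{b} | —a→ t3
  t3 = 0\{b} | ·
Partition-refinement fixed point:
  B0 = {s0, t0}
  B1 = {s1, t1}
  B2 = {s2, t2}
  B3 = {s3, t3}
s0 ∈ B0, t0 ∈ B0 → same block
Bisimilar ⇒ trace-equivalent.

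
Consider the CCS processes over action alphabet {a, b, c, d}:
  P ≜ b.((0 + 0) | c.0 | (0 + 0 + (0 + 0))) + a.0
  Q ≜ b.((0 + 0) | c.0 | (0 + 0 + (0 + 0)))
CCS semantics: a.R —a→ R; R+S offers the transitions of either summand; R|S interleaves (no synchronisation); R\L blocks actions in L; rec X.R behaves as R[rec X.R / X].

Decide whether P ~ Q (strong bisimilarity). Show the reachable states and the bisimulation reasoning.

Reachable graph of P (4 states):
  p0 = b.((0 + 0) | c.0 | (0 + 0 + (0 + 0))) + a.0 → --a--▸ p1, --b--▸ p2
  p1 = 0 → ∅
  p2 = (0 + 0) | c.0 | (0 + 0 + (0 + 0)) → --c--▸ p3
  p3 = (0 + 0) | 0 | (0 + 0 + (0 + 0)) → ∅
Reachable graph of Q (3 states):
  q0 = b.((0 + 0) | c.0 | (0 + 0 + (0 + 0))) → --b--▸ q1
  q1 = (0 + 0) | c.0 | (0 + 0 + (0 + 0)) → --c--▸ q2
  q2 = (0 + 0) | 0 | (0 + 0 + (0 + 0)) → ∅
Coarsest stable partition (strong bisimilarity classes):
  B0 = {p0}
  B1 = {p1, p3, q2}
  B2 = {p2, q1}
  B3 = {q0}
p0 ∈ B0, q0 ∈ B3 → different blocks

P ≁ Q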